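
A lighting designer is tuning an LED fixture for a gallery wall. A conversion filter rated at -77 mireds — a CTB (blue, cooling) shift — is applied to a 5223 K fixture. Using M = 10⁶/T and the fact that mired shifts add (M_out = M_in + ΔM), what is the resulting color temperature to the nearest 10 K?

8740 K

M_in = 10⁶/5223 = 191.46 mireds.
M_out = 191.46 + (-77) = 114.46 mireds.
T_out = 10⁶/114.46 = 8736.6 K → 8740 K.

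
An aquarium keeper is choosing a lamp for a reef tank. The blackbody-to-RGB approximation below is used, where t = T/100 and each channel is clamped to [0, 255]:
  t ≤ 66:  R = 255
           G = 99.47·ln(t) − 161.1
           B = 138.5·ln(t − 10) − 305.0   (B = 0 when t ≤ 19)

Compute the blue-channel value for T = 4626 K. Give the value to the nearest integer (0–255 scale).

192

t = 4626/100 = 46.26; the t ≤ 66 branch applies.
B = 138.5·ln(46.26 − 10) − 305.0 = 138.5·ln 36.26 − 305.0 = 138.5·3.5907 − 305.0 = 192.314.
Rounded: 192.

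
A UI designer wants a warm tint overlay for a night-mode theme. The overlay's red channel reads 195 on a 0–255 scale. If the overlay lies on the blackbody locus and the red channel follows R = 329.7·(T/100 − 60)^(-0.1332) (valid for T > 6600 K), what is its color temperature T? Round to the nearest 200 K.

(t − 60)^(-0.1332) = 195/329.7 = 0.59145.
t − 60 = 0.59145^(1/-0.1332) = 0.59145^(-7.508) = 51.564, so t = 111.564.
T = 100·t = 11156 K → 11200 K to the nearest 200 K.

11200 K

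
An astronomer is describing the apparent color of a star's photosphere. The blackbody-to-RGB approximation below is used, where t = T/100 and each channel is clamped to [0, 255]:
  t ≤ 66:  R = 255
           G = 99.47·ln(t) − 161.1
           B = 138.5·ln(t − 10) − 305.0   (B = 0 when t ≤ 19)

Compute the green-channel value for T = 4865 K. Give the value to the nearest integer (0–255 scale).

t = 4865/100 = 48.65; the t ≤ 66 branch applies.
G = 99.47·ln 48.65 − 161.1 = 99.47·3.8847 − 161.1 = 225.306.
Rounded: 225.

225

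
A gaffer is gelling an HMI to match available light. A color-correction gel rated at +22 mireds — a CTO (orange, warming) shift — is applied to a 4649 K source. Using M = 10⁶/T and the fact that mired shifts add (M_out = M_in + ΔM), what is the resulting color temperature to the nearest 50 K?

M_in = 10⁶/4649 = 215.10 mireds.
M_out = 215.10 + (+22) = 237.10 mireds.
T_out = 10⁶/237.10 = 4217.6 K → 4200 K.

4200 K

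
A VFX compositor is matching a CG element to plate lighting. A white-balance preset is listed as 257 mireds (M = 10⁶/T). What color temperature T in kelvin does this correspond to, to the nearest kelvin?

T = 10⁶ / 257 = 3891.05 K → 3891 K.

3891 K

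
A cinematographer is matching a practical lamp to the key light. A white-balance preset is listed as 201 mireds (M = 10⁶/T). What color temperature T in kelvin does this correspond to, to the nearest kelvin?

4975 K

T = 10⁶ / 201 = 4975.12 K → 4975 K.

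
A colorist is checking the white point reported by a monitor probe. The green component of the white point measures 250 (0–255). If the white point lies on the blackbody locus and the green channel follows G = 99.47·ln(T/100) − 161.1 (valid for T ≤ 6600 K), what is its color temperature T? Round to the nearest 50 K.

ln t = (250 + 161.1) / 99.47 = 4.1329.
t = e^4.1329 = 62.359.
T = 100·t = 6236 K → 6250 K to the nearest 50 K.

6250 K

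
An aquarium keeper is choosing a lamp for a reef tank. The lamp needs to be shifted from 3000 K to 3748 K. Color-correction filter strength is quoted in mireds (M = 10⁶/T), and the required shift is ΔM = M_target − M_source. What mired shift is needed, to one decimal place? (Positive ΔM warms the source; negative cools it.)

M_source = 10⁶/3000 = 333.333; M_target = 10⁶/3748 = 266.809.
ΔM = 266.809 − 333.333 = -66.524 → -66.5 mireds, a cooling shift.

-66.5 mireds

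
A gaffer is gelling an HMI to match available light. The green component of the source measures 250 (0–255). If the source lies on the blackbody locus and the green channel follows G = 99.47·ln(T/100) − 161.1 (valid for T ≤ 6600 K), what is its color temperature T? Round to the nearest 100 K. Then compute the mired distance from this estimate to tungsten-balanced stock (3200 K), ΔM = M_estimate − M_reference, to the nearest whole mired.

ln t = (250 + 161.1) / 99.47 = 4.1329.
t = e^4.1329 = 62.359.
T = 100·t = 6236 K → 6200 K to the nearest 100 K.
M_estimate = 10⁶/6200 = 161.29; M_reference = 10⁶/3200 = 312.50.
ΔM = 161.29 − 312.50 = -151.21 → -151 mireds.

-151 mireds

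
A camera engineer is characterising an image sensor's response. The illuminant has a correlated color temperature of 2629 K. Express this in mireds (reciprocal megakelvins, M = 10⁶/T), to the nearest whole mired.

380 mireds

M = 10⁶ / 2629 = 380.373 → 380 mireds.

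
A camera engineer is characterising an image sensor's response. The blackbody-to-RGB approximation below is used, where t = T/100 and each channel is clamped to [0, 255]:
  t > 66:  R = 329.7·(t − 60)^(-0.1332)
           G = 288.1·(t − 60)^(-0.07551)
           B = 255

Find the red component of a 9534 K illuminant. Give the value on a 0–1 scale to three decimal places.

t = 9534/100 = 95.34; the t > 66 branch applies.
R = 329.7·(95.34 − 60)^(-0.1332) = 329.7·35.34^(-0.1332) = 329.7·0.62197 = 205.064.
On a 0–1 scale: 205.064/255 = 0.8042 → 0.804.

0.804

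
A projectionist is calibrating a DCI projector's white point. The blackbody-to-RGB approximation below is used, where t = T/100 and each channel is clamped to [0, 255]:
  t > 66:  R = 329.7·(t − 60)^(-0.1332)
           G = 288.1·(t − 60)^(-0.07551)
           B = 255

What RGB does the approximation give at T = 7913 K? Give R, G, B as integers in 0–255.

t = 7913/100 = 79.13; the t > 66 branch applies.
R = 329.7·(79.13 − 60)^(-0.1332) = 329.7·19.13^(-0.1332) = 329.7·0.67496 = 222.533.
G = 288.1·(79.13 − 60)^(-0.07551) = 288.1·19.13^(-0.07551) = 288.1·0.80024 = 230.548.
B = 255 by definition for t > 66.
Rounded: (223, 231, 255).

R=223, G=231, B=255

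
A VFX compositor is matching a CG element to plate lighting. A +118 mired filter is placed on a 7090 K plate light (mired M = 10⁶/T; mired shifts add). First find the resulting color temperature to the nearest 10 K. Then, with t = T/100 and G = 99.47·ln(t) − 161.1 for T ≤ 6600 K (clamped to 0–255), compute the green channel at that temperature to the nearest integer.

M_in = 10⁶/7090 = 141.04; M_out = 141.04 + (+118) = 259.04.
T_out = 10⁶/259.04 = 3860.4 K → 3860 K; t = 38.6.
G = 99.47·ln 38.6 − 161.1 = 99.47·3.6533 − 161.1 = 202.289.
Rounded: 202.

202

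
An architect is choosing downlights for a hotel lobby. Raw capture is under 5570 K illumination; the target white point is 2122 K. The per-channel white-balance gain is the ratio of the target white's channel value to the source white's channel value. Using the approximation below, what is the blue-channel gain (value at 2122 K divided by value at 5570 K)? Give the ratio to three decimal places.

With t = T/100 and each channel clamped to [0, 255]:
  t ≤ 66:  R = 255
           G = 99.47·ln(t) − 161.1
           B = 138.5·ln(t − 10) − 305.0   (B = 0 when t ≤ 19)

0.133

At 5570 K (t = 55.7):
  B = 138.5·ln(55.7 − 10) − 305.0 = 138.5·ln 45.7 − 305.0 = 138.5·3.8221 − 305.0 = 224.361.
At 2122 K (t = 21.22):
  B = 138.5·ln(21.22 − 10) − 305.0 = 138.5·ln 11.22 − 305.0 = 138.5·2.4177 − 305.0 = 29.851.
Gain = 29.851 / 224.361 = 0.1330 → 0.133.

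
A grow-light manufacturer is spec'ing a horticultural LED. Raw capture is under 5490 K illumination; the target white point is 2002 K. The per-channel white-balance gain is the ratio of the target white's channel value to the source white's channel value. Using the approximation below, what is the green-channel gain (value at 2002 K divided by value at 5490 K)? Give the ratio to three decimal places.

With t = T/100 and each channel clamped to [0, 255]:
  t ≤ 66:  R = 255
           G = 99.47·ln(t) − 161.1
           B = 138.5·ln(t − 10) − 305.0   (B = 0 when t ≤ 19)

At 5490 K (t = 54.9):
  G = 99.47·ln 54.9 − 161.1 = 99.47·4.0055 − 161.1 = 237.328.
At 2002 K (t = 20.02):
  G = 99.47·ln 20.02 − 161.1 = 99.47·2.9967 − 161.1 = 136.985.
Gain = 136.985 / 237.328 = 0.5772 → 0.577.

0.577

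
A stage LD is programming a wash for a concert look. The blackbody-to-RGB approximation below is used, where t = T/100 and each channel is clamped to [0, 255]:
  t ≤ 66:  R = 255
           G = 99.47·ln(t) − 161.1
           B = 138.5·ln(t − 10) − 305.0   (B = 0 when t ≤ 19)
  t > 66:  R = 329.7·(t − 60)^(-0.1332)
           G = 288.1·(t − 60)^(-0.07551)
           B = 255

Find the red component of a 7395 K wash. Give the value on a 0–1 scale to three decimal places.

0.910

t = 7395/100 = 73.95; the t > 66 branch applies.
R = 329.7·(73.95 − 60)^(-0.1332) = 329.7·13.95^(-0.1332) = 329.7·0.70395 = 232.093.
On a 0–1 scale: 232.093/255 = 0.9102 → 0.910.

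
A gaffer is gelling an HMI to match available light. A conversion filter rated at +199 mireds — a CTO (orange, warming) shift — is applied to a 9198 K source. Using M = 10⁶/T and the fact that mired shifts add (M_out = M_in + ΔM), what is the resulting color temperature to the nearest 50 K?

M_in = 10⁶/9198 = 108.72 mireds.
M_out = 108.72 + (+199) = 307.72 mireds.
T_out = 10⁶/307.72 = 3249.7 K → 3250 K.

3250 K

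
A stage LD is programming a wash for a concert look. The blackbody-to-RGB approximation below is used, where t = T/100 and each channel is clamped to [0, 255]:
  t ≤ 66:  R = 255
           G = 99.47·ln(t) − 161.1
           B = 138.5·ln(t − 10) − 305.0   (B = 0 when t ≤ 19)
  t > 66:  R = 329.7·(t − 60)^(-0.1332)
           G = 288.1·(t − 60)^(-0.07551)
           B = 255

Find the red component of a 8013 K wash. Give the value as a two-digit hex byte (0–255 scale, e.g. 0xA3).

0xDD

t = 8013/100 = 80.13; the t > 66 branch applies.
R = 329.7·(80.13 − 60)^(-0.1332) = 329.7·20.13^(-0.1332) = 329.7·0.67039 = 221.028.
Rounded: 221; in hex, 0xDD.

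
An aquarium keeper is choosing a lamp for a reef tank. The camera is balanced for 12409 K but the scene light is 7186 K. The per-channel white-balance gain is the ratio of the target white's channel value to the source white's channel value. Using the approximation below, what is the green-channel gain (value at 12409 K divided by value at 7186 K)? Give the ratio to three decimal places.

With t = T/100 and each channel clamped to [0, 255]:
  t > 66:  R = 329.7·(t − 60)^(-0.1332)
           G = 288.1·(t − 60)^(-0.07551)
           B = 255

0.880

At 7186 K (t = 71.86):
  G = 288.1·(71.86 − 60)^(-0.07551) = 288.1·11.86^(-0.07551) = 288.1·0.82965 = 239.023.
At 12409 K (t = 124.09):
  G = 288.1·(124.09 − 60)^(-0.07551) = 288.1·64.09^(-0.07551) = 288.1·0.73041 = 210.432.
Gain = 210.432 / 239.023 = 0.8804 → 0.880.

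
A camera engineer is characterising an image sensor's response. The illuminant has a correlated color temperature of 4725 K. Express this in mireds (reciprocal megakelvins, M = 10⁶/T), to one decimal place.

211.6 mireds

M = 10⁶ / 4725 = 211.640 → 211.6 mireds.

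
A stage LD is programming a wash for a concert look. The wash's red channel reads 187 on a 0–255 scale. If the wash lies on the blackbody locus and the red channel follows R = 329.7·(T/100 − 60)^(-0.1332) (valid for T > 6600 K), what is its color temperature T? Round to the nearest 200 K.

(t − 60)^(-0.1332) = 187/329.7 = 0.56718.
t − 60 = 0.56718^(1/-0.1332) = 0.56718^(-7.508) = 70.620, so t = 130.620.
T = 100·t = 13062 K → 13000 K to the nearest 200 K.

13000 K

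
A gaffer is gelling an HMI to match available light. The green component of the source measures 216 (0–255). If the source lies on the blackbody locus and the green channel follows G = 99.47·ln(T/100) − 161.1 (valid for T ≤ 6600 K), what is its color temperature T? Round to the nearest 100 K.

4400 K

ln t = (216 + 161.1) / 99.47 = 3.7911.
t = e^3.7911 = 44.305.
T = 100·t = 4430 K → 4400 K to the nearest 100 K.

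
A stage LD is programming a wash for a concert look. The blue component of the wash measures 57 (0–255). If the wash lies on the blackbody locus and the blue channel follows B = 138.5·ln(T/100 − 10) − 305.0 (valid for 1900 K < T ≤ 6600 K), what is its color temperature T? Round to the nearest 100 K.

2400 K

ln(t − 10) = (57 + 305.0) / 138.5 = 2.6137.
t − 10 = e^2.6137 = 13.650, so t = 23.650.
T = 100·t = 2365 K → 2400 K to the nearest 100 K.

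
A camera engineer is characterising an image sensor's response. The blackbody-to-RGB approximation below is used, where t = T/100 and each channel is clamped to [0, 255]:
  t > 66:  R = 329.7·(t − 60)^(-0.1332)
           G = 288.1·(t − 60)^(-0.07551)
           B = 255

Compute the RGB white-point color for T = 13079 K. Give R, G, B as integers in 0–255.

R=187, G=209, B=255

t = 13079/100 = 130.79; the t > 66 branch applies.
R = 329.7·(130.79 − 60)^(-0.1332) = 329.7·70.79^(-0.1332) = 329.7·0.56700 = 186.940.
G = 288.1·(130.79 − 60)^(-0.07551) = 288.1·70.79^(-0.07551) = 288.1·0.72495 = 208.858.
B = 255 by definition for t > 66.
Rounded: (187, 209, 255).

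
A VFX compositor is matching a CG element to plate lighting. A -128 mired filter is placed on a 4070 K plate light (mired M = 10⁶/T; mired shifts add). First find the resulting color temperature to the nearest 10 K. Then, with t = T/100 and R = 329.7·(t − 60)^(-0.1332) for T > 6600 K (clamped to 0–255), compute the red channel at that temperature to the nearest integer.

M_in = 10⁶/4070 = 245.70; M_out = 245.70 + (-128) = 117.70.
T_out = 10⁶/117.70 = 8496.2 K → 8500 K; t = 85.
R = 329.7·(85 − 60)^(-0.1332) = 329.7·25^(-0.1332) = 329.7·0.65132 = 214.740.
Rounded: 215.

215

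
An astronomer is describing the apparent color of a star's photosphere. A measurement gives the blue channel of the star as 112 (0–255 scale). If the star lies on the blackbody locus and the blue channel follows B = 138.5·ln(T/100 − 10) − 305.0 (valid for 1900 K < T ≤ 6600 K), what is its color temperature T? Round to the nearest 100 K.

ln(t − 10) = (112 + 305.0) / 138.5 = 3.0108.
t − 10 = e^3.0108 = 20.304, so t = 30.304.
T = 100·t = 3030 K → 3000 K to the nearest 100 K.

3000 K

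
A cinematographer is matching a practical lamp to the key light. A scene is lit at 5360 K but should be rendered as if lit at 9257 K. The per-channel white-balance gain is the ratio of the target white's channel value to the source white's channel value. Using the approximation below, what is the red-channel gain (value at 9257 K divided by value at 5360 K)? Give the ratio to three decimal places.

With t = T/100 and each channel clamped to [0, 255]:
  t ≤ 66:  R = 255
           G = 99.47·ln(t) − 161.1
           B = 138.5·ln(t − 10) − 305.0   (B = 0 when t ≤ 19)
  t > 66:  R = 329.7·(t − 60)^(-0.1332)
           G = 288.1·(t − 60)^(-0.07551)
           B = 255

At 5360 K (t = 53.6):
  R = 255 by definition for t ≤ 66.
At 9257 K (t = 92.57):
  R = 329.7·(92.57 − 60)^(-0.1332) = 329.7·32.57^(-0.1332) = 329.7·0.62877 = 207.306.
Gain = 207.306 / 255.000 = 0.8130 → 0.813.

0.813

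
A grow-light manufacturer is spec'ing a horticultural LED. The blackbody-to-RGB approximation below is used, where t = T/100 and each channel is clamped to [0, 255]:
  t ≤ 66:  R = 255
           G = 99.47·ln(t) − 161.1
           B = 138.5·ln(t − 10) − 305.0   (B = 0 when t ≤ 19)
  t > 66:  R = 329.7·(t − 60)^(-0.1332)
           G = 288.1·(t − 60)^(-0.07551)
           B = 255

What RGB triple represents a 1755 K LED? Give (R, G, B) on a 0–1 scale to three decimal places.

t = 1755/100 = 17.55; the t ≤ 66 branch applies.
R = 255 by definition for t ≤ 66.
G = 99.47·ln 17.55 − 161.1 = 99.47·2.8651 − 161.1 = 123.887.
t = 17.55 ≤ 19, so B = 0.
Dividing each by 255: (1.0000, 0.4858, 0.0000) → (1.000, 0.486, 0.000).

(1.000, 0.486, 0.000)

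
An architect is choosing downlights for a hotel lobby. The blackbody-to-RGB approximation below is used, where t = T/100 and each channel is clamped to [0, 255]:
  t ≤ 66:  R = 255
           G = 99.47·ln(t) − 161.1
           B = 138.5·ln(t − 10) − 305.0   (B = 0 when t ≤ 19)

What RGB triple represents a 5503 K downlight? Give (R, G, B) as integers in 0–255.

(255, 238, 222)

t = 5503/100 = 55.03; the t ≤ 66 branch applies.
R = 255 by definition for t ≤ 66.
G = 99.47·ln 55.03 − 161.1 = 99.47·4.0079 − 161.1 = 237.564.
B = 138.5·ln(55.03 − 10) − 305.0 = 138.5·ln 45.03 − 305.0 = 138.5·3.8073 − 305.0 = 222.315.
Rounded: (255, 238, 222).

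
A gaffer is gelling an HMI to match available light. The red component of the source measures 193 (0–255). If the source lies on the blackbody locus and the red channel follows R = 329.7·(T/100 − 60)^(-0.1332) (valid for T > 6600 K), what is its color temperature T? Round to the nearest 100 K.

(t − 60)^(-0.1332) = 193/329.7 = 0.58538.
t − 60 = 0.58538^(1/-0.1332) = 0.58538^(-7.508) = 55.713, so t = 115.713.
T = 100·t = 11571 K → 11600 K to the nearest 100 K.

11600 K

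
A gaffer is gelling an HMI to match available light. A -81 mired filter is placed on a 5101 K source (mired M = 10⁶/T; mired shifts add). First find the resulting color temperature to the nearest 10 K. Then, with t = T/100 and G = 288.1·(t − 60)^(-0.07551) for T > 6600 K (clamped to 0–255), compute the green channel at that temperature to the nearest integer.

M_in = 10⁶/5101 = 196.04; M_out = 196.04 + (-81) = 115.04.
T_out = 10⁶/115.04 = 8692.6 K → 8690 K; t = 86.9.
G = 288.1·(86.9 − 60)^(-0.07551) = 288.1·26.9^(-0.07551) = 288.1·0.77990 = 224.689.
Rounded: 225.

225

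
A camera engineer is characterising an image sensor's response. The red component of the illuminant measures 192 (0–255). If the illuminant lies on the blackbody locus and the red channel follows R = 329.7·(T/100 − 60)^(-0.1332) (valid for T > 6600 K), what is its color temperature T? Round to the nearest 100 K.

(t − 60)^(-0.1332) = 192/329.7 = 0.58235.
t − 60 = 0.58235^(1/-0.1332) = 0.58235^(-7.508) = 57.929, so t = 117.929.
T = 100·t = 11793 K → 11800 K to the nearest 100 K.

11800 K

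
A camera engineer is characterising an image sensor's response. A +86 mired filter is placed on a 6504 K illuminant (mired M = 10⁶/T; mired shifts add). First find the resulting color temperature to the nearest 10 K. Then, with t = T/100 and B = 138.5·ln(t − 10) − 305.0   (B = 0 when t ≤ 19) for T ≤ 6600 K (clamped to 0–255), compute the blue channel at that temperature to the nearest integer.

174

M_in = 10⁶/6504 = 153.75; M_out = 153.75 + (+86) = 239.75.
T_out = 10⁶/239.75 = 4171.0 K → 4170 K; t = 41.7.
B = 138.5·ln(41.7 − 10) − 305.0 = 138.5·ln 31.7 − 305.0 = 138.5·3.4563 − 305.0 = 173.700.
Rounded: 174.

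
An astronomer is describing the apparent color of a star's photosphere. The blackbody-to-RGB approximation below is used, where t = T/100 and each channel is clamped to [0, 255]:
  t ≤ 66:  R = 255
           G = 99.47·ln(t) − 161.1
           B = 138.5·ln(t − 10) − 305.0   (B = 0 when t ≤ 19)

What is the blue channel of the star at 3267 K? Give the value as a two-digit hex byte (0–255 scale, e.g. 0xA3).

t = 3267/100 = 32.67; the t ≤ 66 branch applies.
B = 138.5·ln(32.67 − 10) − 305.0 = 138.5·ln 22.67 − 305.0 = 138.5·3.1210 − 305.0 = 127.264.
Rounded: 127; in hex, 0x7F.

0x7F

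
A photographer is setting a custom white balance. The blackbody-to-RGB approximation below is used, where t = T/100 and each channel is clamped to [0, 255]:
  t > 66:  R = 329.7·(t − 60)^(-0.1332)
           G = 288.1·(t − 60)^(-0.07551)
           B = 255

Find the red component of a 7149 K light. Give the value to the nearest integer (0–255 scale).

238

t = 7149/100 = 71.49; the t > 66 branch applies.
R = 329.7·(71.49 − 60)^(-0.1332) = 329.7·11.49^(-0.1332) = 329.7·0.72238 = 238.168.
Rounded: 238.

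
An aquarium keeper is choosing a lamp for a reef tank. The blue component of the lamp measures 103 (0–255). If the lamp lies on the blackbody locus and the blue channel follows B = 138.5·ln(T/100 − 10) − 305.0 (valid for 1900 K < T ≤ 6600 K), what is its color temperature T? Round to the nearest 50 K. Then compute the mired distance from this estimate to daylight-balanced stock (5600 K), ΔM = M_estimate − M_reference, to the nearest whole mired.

ln(t − 10) = (103 + 305.0) / 138.5 = 2.9458.
t − 10 = e^2.9458 = 19.027, so t = 29.027.
T = 100·t = 2903 K → 2900 K to the nearest 50 K.
M_estimate = 10⁶/2900 = 344.83; M_reference = 10⁶/5600 = 178.57.
ΔM = 344.83 − 178.57 = 166.26 → +166 mireds.

+166 mireds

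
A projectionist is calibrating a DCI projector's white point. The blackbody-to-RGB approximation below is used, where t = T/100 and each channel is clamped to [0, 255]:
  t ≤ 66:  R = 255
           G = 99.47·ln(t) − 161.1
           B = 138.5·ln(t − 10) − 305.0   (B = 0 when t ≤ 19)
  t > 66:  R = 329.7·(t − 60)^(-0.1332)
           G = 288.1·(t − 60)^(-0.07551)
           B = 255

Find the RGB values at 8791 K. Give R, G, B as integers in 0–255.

t = 8791/100 = 87.91; the t > 66 branch applies.
R = 329.7·(87.91 − 60)^(-0.1332) = 329.7·27.91^(-0.1332) = 329.7·0.64184 = 211.614.
G = 288.1·(87.91 − 60)^(-0.07551) = 288.1·27.91^(-0.07551) = 288.1·0.77773 = 224.065.
B = 255 by definition for t > 66.
Rounded: (212, 224, 255).

R=212, G=224, B=255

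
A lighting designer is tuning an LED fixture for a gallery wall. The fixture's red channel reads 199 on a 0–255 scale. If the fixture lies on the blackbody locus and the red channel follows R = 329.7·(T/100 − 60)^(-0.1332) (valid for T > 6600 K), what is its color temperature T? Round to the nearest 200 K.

(t − 60)^(-0.1332) = 199/329.7 = 0.60358.
t − 60 = 0.60358^(1/-0.1332) = 0.60358^(-7.508) = 44.273, so t = 104.273.
T = 100·t = 10427 K → 10400 K to the nearest 200 K.

10400 K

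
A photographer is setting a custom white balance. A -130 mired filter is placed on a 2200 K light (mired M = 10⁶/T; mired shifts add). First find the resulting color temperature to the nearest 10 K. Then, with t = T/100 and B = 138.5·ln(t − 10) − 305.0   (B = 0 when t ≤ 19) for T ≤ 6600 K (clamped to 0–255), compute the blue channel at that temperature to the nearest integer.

115

M_in = 10⁶/2200 = 454.55; M_out = 454.55 + (-130) = 324.55.
T_out = 10⁶/324.55 = 3081.2 K → 3080 K; t = 30.8.
B = 138.5·ln(30.8 − 10) − 305.0 = 138.5·ln 20.8 − 305.0 = 138.5·3.0350 − 305.0 = 115.341.
Rounded: 115.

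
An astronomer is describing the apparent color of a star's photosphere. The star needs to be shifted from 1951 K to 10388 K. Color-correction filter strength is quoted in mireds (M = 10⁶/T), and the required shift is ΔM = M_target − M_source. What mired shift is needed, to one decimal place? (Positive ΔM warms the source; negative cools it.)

-416.3 mireds

M_source = 10⁶/1951 = 512.558; M_target = 10⁶/10388 = 96.265.
ΔM = 96.265 − 512.558 = -416.293 → -416.3 mireds, a cooling shift.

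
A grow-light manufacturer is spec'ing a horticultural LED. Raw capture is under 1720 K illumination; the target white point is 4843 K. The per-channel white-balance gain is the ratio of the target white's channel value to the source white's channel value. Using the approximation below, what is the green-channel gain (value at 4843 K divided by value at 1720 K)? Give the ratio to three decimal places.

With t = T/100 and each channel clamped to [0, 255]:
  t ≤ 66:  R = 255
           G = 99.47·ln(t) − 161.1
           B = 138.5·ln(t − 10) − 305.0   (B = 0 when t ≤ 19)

1.845

At 1720 K (t = 17.2):
  G = 99.47·ln 17.2 − 161.1 = 99.47·2.8449 − 161.1 = 121.883.
At 4843 K (t = 48.43):
  G = 99.47·ln 48.43 − 161.1 = 99.47·3.8801 − 161.1 = 224.855.
Gain = 224.855 / 121.883 = 1.8448 → 1.845.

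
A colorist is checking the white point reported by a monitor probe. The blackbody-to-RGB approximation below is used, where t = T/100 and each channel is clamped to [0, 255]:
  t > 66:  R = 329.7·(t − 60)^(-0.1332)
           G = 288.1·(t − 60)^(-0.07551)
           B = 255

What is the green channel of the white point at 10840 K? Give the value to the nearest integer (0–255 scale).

t = 10840/100 = 108.4; the t > 66 branch applies.
G = 288.1·(108.4 − 60)^(-0.07551) = 288.1·48.4^(-0.07551) = 288.1·0.74607 = 214.942.
Rounded: 215.

215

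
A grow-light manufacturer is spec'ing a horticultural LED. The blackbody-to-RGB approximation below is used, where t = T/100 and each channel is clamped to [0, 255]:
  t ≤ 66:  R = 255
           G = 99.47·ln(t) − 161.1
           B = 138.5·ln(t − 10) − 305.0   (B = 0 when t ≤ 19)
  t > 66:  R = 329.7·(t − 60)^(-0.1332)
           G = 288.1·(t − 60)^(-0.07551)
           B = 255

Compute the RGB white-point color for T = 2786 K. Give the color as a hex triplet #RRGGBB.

t = 2786/100 = 27.86; the t ≤ 66 branch applies.
R = 255 by definition for t ≤ 66.
G = 99.47·ln 27.86 − 161.1 = 99.47·3.3272 − 161.1 = 169.856.
B = 138.5·ln(27.86 − 10) − 305.0 = 138.5·ln 17.86 − 305.0 = 138.5·2.8826 − 305.0 = 94.235.
Rounded: (255, 170, 94).
In hex: #FFAA5E.

#FFAA5E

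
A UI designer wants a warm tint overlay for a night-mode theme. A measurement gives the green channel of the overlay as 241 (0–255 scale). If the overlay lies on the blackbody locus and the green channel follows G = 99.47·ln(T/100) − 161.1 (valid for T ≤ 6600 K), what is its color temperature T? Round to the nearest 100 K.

ln t = (241 + 161.1) / 99.47 = 4.0424.
t = e^4.0424 = 56.964.
T = 100·t = 5696 K → 5700 K to the nearest 100 K.

5700 K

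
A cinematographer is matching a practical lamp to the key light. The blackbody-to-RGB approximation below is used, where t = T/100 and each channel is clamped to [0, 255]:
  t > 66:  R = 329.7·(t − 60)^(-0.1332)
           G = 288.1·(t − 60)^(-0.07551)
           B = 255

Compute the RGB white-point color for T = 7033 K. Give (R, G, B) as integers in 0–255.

(242, 242, 255)

t = 7033/100 = 70.33; the t > 66 branch applies.
R = 329.7·(70.33 − 60)^(-0.1332) = 329.7·10.33^(-0.1332) = 329.7·0.73269 = 241.569.
G = 288.1·(70.33 − 60)^(-0.07551) = 288.1·10.33^(-0.07551) = 288.1·0.83835 = 241.529.
B = 255 by definition for t > 66.
Rounded: (242, 242, 255).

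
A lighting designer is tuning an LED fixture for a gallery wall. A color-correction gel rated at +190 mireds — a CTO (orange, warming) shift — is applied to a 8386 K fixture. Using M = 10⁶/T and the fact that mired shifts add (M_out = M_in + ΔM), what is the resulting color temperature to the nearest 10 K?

3230 K

M_in = 10⁶/8386 = 119.25 mireds.
M_out = 119.25 + (+190) = 309.25 mireds.
T_out = 10⁶/309.25 = 3233.7 K → 3230 K.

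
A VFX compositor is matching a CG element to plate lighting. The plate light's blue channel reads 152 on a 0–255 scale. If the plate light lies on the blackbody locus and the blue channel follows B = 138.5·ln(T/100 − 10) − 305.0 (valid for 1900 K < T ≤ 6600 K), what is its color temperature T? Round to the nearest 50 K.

ln(t − 10) = (152 + 305.0) / 138.5 = 3.2996.
t − 10 = e^3.2996 = 27.103, so t = 37.103.
T = 100·t = 3710 K → 3700 K to the nearest 50 K.

3700 K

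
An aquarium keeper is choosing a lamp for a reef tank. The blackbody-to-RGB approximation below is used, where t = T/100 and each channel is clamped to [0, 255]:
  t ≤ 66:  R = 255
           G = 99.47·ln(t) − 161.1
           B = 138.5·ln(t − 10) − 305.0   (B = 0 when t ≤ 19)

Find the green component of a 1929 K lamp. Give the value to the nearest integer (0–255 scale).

t = 1929/100 = 19.29; the t ≤ 66 branch applies.
G = 99.47·ln 19.29 − 161.1 = 99.47·2.9596 − 161.1 = 133.290.
Rounded: 133.

133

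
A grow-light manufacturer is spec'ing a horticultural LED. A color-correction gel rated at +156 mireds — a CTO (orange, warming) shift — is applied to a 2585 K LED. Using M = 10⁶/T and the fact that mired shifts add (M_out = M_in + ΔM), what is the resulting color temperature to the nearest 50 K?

1850 K

M_in = 10⁶/2585 = 386.85 mireds.
M_out = 386.85 + (+156) = 542.85 mireds.
T_out = 10⁶/542.85 = 1842.1 K → 1850 K.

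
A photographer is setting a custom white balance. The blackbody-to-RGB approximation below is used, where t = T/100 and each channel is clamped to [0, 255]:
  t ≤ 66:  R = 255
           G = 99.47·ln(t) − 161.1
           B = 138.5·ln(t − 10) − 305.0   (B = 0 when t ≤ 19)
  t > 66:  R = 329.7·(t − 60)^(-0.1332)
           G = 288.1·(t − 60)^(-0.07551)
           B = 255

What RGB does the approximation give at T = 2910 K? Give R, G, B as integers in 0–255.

t = 2910/100 = 29.1; the t ≤ 66 branch applies.
R = 255 by definition for t ≤ 66.
G = 99.47·ln 29.1 − 161.1 = 99.47·3.3707 − 161.1 = 174.187.
B = 138.5·ln(29.1 − 10) − 305.0 = 138.5·ln 19.1 − 305.0 = 138.5·2.9497 − 305.0 = 103.532.
Rounded: (255, 174, 104).

R=255, G=174, B=104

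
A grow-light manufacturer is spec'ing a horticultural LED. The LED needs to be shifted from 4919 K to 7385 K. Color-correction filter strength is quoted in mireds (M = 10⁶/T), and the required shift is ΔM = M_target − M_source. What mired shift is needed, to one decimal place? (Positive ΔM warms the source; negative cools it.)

M_source = 10⁶/4919 = 203.293; M_target = 10⁶/7385 = 135.410.
ΔM = 135.410 − 203.293 = -67.884 → -67.9 mireds, a cooling shift.

-67.9 mireds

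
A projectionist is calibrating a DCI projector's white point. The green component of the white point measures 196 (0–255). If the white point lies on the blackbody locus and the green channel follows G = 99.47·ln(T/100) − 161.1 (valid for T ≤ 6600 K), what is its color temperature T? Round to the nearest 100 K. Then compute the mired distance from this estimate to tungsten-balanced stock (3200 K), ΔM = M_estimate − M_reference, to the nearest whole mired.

ln t = (196 + 161.1) / 99.47 = 3.5900.
t = e^3.5900 = 36.235.
T = 100·t = 3624 K → 3600 K to the nearest 100 K.
M_estimate = 10⁶/3600 = 277.78; M_reference = 10⁶/3200 = 312.50.
ΔM = 277.78 − 312.50 = -34.72 → -35 mireds.

-35 mireds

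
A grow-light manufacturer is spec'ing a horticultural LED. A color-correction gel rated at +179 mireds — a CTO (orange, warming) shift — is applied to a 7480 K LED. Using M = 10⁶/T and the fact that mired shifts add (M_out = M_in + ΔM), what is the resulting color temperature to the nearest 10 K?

M_in = 10⁶/7480 = 133.69 mireds.
M_out = 133.69 + (+179) = 312.69 mireds.
T_out = 10⁶/312.69 = 3198.1 K → 3200 K.

3200 K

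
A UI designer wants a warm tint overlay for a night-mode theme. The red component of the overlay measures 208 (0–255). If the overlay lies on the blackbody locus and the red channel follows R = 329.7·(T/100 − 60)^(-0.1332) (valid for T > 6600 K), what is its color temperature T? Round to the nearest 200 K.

9200 K

(t − 60)^(-0.1332) = 208/329.7 = 0.63088.
t − 60 = 0.63088^(1/-0.1332) = 0.63088^(-7.508) = 31.763, so t = 91.763.
T = 100·t = 9176 K → 9200 K to the nearest 200 K.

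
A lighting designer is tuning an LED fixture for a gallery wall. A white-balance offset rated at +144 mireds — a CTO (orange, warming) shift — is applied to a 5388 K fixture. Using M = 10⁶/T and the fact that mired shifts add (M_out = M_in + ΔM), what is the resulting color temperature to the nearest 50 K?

3050 K

M_in = 10⁶/5388 = 185.60 mireds.
M_out = 185.60 + (+144) = 329.60 mireds.
T_out = 10⁶/329.60 = 3034.0 K → 3050 K.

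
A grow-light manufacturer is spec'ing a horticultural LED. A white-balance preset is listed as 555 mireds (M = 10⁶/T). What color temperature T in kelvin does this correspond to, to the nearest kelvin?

T = 10⁶ / 555 = 1801.80 K → 1802 K.

1802 K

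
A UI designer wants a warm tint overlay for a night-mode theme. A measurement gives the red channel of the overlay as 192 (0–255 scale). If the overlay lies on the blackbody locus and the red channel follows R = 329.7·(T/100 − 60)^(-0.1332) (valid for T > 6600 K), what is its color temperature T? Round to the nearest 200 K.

11800 K

(t − 60)^(-0.1332) = 192/329.7 = 0.58235.
t − 60 = 0.58235^(1/-0.1332) = 0.58235^(-7.508) = 57.929, so t = 117.929.
T = 100·t = 11793 K → 11800 K to the nearest 200 K.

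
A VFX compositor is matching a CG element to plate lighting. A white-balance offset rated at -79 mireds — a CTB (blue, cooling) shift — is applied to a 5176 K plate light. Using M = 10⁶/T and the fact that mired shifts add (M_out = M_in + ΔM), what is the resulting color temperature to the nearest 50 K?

M_in = 10⁶/5176 = 193.20 mireds.
M_out = 193.20 + (-79) = 114.20 mireds.
T_out = 10⁶/114.20 = 8756.6 K → 8750 K.

8750 K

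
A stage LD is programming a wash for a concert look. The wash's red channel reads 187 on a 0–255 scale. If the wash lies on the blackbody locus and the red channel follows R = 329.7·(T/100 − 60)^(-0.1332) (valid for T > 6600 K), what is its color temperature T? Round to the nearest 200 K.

13000 K

(t − 60)^(-0.1332) = 187/329.7 = 0.56718.
t − 60 = 0.56718^(1/-0.1332) = 0.56718^(-7.508) = 70.620, so t = 130.620.
T = 100·t = 13062 K → 13000 K to the nearest 200 K.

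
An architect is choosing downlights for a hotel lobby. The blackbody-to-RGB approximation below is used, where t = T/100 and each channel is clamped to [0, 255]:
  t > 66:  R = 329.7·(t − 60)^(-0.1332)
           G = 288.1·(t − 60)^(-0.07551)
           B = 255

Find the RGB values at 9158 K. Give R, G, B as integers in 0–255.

t = 9158/100 = 91.58; the t > 66 branch applies.
R = 329.7·(91.58 − 60)^(-0.1332) = 329.7·31.58^(-0.1332) = 329.7·0.63136 = 208.160.
G = 288.1·(91.58 − 60)^(-0.07551) = 288.1·31.58^(-0.07551) = 288.1·0.77051 = 221.984.
B = 255 by definition for t > 66.
Rounded: (208, 222, 255).

R=208, G=222, B=255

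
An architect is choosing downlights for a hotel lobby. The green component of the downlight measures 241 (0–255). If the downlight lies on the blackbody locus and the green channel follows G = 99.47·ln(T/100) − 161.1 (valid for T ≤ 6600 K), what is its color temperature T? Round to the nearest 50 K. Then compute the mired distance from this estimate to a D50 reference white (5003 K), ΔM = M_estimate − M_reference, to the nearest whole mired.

ln t = (241 + 161.1) / 99.47 = 4.0424.
t = e^4.0424 = 56.964.
T = 100·t = 5696 K → 5700 K to the nearest 50 K.
M_estimate = 10⁶/5700 = 175.44; M_reference = 10⁶/5003 = 199.88.
ΔM = 175.44 − 199.88 = -24.44 → -24 mireds.

-24 mireds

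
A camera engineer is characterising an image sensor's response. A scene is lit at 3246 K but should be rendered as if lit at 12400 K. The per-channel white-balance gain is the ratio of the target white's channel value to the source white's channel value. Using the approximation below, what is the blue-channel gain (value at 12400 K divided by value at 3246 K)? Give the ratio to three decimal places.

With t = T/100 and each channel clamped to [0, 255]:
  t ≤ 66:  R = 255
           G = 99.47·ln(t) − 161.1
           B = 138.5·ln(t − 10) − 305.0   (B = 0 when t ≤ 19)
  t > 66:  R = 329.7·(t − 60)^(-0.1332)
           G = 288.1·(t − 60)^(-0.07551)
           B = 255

At 3246 K (t = 32.46):
  B = 138.5·ln(32.46 − 10) − 305.0 = 138.5·ln 22.46 − 305.0 = 138.5·3.1117 − 305.0 = 125.975.
At 12400 K (t = 124):
  B = 255 by definition for t > 66.
Gain = 255.000 / 125.975 = 2.0242 → 2.024.

2.024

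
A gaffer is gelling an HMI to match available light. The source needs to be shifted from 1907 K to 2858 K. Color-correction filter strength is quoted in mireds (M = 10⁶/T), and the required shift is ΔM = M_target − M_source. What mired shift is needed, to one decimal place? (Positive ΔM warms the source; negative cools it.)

-174.5 mireds

M_source = 10⁶/1907 = 524.384; M_target = 10⁶/2858 = 349.895.
ΔM = 349.895 − 524.384 = -174.489 → -174.5 mireds, a cooling shift.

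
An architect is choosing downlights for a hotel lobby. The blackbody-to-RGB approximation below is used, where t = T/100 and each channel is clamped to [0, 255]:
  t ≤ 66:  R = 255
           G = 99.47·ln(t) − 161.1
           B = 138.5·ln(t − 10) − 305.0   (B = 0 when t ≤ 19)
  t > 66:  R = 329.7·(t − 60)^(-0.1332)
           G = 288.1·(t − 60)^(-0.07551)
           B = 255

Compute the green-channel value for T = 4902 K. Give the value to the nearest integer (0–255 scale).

226

t = 4902/100 = 49.02; the t ≤ 66 branch applies.
G = 99.47·ln 49.02 − 161.1 = 99.47·3.8922 − 161.1 = 226.060.
Rounded: 226.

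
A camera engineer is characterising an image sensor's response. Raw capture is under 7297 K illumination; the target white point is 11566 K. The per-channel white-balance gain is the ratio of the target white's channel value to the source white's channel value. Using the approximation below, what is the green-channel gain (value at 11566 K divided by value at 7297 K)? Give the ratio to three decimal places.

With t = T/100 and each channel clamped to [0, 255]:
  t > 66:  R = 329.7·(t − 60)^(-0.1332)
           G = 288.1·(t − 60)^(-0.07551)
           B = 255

0.896

At 7297 K (t = 72.97):
  G = 288.1·(72.97 − 60)^(-0.07551) = 288.1·12.97^(-0.07551) = 288.1·0.82407 = 237.413.
At 11566 K (t = 115.66):
  G = 288.1·(115.66 − 60)^(-0.07551) = 288.1·55.66^(-0.07551) = 288.1·0.73823 = 212.685.
Gain = 212.685 / 237.413 = 0.8958 → 0.896.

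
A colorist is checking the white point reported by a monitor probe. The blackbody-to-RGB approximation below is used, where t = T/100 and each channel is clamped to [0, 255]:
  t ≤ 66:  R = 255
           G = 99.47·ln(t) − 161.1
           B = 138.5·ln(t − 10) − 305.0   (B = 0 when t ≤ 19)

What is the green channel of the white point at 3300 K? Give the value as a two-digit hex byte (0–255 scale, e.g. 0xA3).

t = 3300/100 = 33; the t ≤ 66 branch applies.
G = 99.47·ln 33 − 161.1 = 99.47·3.4965 − 161.1 = 186.698.
Rounded: 187; in hex, 0xBB.

0xBB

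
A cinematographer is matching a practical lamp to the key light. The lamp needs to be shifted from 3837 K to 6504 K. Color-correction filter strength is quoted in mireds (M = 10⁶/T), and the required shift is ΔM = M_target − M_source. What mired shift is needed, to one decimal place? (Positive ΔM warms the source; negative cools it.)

M_source = 10⁶/3837 = 260.620; M_target = 10⁶/6504 = 153.752.
ΔM = 153.752 − 260.620 = -106.869 → -106.9 mireds, a cooling shift.

-106.9 mireds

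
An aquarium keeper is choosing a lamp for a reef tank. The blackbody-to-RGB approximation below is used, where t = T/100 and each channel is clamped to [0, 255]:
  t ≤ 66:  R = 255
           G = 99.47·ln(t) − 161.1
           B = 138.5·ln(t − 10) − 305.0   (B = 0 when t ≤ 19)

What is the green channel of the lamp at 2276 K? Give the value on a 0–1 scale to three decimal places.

t = 2276/100 = 22.76; the t ≤ 66 branch applies.
G = 99.47·ln 22.76 − 161.1 = 99.47·3.1250 − 161.1 = 149.744.
On a 0–1 scale: 149.744/255 = 0.5872 → 0.587.

0.587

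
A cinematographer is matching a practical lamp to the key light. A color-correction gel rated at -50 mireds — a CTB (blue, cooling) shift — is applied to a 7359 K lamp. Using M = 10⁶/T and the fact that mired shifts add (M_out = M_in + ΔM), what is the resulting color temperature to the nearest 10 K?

11640 K

M_in = 10⁶/7359 = 135.89 mireds.
M_out = 135.89 + (-50) = 85.89 mireds.
T_out = 10⁶/85.89 = 11643.1 K → 11640 K.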